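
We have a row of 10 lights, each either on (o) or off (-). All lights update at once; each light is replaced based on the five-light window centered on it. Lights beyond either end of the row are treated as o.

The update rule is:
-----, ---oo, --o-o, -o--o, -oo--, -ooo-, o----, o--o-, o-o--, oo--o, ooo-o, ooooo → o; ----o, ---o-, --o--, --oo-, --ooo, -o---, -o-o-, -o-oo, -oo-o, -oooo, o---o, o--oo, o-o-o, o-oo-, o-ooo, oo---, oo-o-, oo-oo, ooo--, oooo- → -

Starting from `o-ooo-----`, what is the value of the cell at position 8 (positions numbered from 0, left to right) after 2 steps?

step 1: o--o--oo-o
step 2: -oo-o-----
position 8 holds -

-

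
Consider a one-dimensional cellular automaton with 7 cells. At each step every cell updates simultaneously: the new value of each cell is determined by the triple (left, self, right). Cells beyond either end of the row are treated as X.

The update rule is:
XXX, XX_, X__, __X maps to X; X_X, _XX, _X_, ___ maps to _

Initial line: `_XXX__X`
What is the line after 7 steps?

XXXXX__

__XXXX_
XX_XXX_
XX__XX_
XXXX_X_
XXXX___
XXXXX_X
XXXXX__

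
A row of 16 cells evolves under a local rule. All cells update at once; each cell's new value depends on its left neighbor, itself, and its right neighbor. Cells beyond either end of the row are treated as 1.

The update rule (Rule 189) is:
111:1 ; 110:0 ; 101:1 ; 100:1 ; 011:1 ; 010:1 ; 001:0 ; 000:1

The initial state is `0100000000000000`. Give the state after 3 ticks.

1111111111111110
1111111111111101
1111111111111011

1111111111111011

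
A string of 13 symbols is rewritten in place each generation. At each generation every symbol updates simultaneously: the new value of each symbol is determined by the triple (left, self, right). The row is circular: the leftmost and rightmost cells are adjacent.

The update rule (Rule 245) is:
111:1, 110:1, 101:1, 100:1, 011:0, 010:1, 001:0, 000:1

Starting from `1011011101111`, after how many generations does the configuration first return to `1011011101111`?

generation 1: 1101101110111
generation 2: 1110110111011
generation 3: 1111011011101
generation 4: 1111101101110
generation 5: 0111110110111
generation 6: 1011111011011
generation 7: 1101111101101
generation 8: 1110111110110
generation 9: 0111011111011
generation 10: 1011101111101
generation 11: 1101110111110
generation 12: 0110111011111
generation 13: 1011011101111

13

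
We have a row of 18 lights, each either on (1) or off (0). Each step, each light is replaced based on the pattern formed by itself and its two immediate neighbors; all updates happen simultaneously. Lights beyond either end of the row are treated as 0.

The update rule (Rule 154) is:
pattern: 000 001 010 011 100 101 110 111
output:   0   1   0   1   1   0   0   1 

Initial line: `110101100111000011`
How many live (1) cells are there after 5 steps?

100001011110100110
010010011100011101
101101111010111000
001001110000110100
010111101001100010
count of 1: 9

9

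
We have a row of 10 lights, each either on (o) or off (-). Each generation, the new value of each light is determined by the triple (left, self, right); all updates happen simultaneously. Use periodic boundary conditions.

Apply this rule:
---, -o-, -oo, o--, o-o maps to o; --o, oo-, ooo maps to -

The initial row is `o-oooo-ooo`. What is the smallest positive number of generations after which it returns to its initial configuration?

-oo---oo--
-o-oo-o-oo
oooo-oooo-
o---oo---o
-oo-o-oo-o
oo-oooo-oo
--oo---oo-
o-o-oo-o-o
-oooo-oooo
oo---oo---
o-oo-o-oo-
ooo-oooo-o
---oo---oo
oo-o-oo-o-
o-oooo-ooo

15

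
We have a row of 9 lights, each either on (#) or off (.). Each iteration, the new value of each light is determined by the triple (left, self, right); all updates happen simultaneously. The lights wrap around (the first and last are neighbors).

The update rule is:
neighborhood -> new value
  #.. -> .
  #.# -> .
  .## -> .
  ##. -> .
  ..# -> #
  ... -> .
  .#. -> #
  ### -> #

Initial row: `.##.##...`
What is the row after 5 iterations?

.....#...

#........
#.......#
.......#.
......##.
.....#...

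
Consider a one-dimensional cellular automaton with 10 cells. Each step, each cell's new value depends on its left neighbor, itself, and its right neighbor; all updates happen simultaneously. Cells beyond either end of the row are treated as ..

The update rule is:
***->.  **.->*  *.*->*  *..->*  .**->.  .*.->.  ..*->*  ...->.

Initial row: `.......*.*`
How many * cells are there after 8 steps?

......*.*.
.....*.*.*
....*.*.*.
...*.*.*.*
..*.*.*.*.
.*.*.*.*.*
*.*.*.*.*.
.*.*.*.*.*
count of *: 5

5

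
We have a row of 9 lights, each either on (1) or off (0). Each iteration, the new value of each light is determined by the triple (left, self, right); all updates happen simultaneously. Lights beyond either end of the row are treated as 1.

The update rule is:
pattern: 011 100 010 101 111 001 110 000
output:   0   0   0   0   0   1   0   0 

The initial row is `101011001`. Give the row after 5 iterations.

iteration 1: 000000010
iteration 2: 000000100
iteration 3: 000001001
iteration 4: 000010010
iteration 5: 000100100

000100100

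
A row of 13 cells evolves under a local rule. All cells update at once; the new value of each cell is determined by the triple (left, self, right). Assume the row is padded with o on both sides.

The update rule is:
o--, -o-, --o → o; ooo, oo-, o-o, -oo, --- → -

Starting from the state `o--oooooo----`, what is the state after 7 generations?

generation 1: -oo------o--o
generation 2: ---o----oooo-
generation 3: o-ooo--o-----
generation 4: -----oooo---o
generation 5: o---o----o-o-
generation 6: -o-ooo--oo-o-
generation 7: -o----oo---o-

-o----oo---o-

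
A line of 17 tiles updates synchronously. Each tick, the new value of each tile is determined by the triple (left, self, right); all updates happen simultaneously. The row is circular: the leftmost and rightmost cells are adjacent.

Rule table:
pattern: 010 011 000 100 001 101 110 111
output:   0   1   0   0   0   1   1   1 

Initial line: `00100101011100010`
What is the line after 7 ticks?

00000001111100000

00000010111100000
00000001111100000
00000001111100000  (fixed point — unchanged through tick 7)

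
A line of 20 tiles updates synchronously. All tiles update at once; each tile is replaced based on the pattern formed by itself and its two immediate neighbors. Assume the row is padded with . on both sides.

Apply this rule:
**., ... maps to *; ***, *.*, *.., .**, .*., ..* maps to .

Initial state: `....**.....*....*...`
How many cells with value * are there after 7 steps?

3

step 1: ***..*.***...**...**
step 2: ..*......*.*..*.*..*
step 3: *...****............
step 4: ..*....*.***********
step 5: *...**.............*
step 6: ..*..*.***********..
step 7: *................*.*
count of *: 3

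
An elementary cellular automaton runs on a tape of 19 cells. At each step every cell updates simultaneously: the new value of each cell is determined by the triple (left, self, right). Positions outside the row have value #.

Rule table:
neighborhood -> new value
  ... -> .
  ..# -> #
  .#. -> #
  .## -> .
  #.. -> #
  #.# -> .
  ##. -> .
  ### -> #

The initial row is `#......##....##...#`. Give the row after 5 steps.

.#....#..#..#..#.#.
.##..###########.#.
...##.#########..#.
#.#....#######.###.
..##..#.#####...#..

..##..#.#####...#..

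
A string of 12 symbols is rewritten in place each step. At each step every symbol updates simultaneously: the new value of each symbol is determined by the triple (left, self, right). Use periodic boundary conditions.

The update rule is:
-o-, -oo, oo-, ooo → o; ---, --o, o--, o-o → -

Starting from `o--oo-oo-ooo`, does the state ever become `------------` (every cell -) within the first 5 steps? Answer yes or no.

step 1: o--oo-oo-ooo  (fixed point — unchanged through step 5)
step 5 is o--oo-oo-ooo, still not uniform -

no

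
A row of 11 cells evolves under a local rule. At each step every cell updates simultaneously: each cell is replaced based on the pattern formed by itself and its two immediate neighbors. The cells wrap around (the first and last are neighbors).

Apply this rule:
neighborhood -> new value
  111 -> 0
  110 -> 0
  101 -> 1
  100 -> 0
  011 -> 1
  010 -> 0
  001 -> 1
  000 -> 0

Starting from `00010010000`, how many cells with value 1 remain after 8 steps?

00100100000
01001000000
10010000000
00100000001
01000000010
10000000100
00000001001
00000010010
count of 1: 2

2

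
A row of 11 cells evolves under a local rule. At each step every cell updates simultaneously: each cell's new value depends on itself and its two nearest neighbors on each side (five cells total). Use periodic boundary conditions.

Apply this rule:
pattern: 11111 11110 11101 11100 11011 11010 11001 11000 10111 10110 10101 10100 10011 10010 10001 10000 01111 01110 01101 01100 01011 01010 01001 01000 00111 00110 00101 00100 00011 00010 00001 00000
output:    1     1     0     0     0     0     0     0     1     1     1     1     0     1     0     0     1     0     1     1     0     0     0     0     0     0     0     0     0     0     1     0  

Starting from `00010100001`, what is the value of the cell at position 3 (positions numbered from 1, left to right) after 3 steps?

0

00000100100
00010001000
01000000000
position 3 holds 0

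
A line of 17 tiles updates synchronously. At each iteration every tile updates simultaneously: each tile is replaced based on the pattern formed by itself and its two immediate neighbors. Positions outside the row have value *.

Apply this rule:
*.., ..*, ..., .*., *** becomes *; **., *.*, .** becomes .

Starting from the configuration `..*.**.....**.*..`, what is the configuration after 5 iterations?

iteration 1: ***...*****...***
iteration 2: **.***.***.***.**
iteration 3: *...*...*...*...*
iteration 4: .***************.
iteration 5: ..*************..

..*************..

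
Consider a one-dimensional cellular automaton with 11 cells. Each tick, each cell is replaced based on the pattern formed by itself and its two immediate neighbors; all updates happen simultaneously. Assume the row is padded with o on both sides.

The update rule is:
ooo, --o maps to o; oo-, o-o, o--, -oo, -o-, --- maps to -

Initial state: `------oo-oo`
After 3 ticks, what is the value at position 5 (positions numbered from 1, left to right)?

tick 1: -----o----o
tick 2: ----o----o-
tick 3: ---o----o--
position 5 holds -

-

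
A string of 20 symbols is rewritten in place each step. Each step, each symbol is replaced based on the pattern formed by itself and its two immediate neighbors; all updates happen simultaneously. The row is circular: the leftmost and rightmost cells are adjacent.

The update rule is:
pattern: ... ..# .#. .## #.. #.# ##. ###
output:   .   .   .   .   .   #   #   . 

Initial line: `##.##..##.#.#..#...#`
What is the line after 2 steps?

..##.....##.........

step 1: .##.#...##.#........
step 2: ..##.....##.........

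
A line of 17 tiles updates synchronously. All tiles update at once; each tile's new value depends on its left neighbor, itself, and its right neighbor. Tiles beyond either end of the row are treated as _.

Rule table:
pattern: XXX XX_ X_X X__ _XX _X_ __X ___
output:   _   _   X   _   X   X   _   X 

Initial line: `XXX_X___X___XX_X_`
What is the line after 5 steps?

X__X_X_X_______XX

X__XX_X_X_X_X_XX_
X__X_XXXXXXXXXX__
X__XXX__________X
X__X___XXXXXXXX_X
X__X_X_X_______XX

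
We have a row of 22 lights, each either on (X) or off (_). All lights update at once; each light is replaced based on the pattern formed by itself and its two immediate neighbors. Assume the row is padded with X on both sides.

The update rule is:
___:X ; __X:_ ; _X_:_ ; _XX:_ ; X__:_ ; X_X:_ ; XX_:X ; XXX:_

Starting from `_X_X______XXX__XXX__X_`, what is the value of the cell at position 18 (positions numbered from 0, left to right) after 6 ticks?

tick 1: _____XXXX___X____X____
tick 2: _XXX____X_X___XX___XX_
tick 3: ___X_XX_____X__X_X__X_
tick 4: _X____X_XXX___________
tick 5: ___XX_____X_XXXXXXXXX_
tick 6: _X__X_XXX___________X_
position 18 holds _

_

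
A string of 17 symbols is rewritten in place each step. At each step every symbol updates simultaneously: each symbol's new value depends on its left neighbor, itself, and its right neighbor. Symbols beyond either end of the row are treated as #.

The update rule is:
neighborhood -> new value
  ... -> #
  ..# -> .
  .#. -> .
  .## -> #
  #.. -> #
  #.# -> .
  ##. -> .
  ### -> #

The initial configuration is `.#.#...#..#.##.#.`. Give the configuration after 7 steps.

....##..#...#....
###.#.#..##..###.
##.....#.#.#.##..
#.####.......#.#.
..###.######.....
#.##..#####.####.
..#.#.####..###..

..#.#.####..###..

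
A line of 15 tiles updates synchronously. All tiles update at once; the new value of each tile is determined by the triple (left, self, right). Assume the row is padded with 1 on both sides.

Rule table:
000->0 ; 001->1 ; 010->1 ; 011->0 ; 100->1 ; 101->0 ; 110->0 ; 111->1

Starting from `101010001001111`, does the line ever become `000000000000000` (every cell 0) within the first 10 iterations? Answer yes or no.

no

001011011110111
111000001100011
110100010010101
100110111110100
011000011100111
000100101011011
101111101000001
000111001100010
101010110010110
001010001110000
iteration 10 is 001010001110000, still not uniform 0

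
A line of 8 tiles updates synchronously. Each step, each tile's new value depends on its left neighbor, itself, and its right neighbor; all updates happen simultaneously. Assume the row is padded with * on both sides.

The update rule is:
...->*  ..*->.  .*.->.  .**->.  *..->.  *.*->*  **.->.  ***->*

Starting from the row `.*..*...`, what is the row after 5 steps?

*..*...*

*.....*.
..***..*
...*....
.*...**.
*..*...*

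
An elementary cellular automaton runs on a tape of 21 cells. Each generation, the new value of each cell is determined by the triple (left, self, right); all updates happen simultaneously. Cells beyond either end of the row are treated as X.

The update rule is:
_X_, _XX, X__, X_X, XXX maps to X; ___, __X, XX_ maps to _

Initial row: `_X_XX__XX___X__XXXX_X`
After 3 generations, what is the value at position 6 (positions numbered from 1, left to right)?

XXXX_X_X_X__XX_XXX_XX
XXX_XXXXXXX_X_XXX_XXX
XX_XXXXXXX_XXXXX_XXXX
position 6 holds X

X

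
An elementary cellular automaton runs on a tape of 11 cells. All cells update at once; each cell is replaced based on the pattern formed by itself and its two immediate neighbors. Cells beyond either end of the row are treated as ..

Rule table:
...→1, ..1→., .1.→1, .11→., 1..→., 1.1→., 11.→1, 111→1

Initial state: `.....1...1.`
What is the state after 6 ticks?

1..1.1.1.1.

tick 1: 1111.1.1.1.
tick 2: .111.1.1.1.
tick 3: ..11.1.1.1.
tick 4: 1..1.1.1.1.
tick 5: 1..1.1.1.1.  (fixed point — unchanged through tick 6)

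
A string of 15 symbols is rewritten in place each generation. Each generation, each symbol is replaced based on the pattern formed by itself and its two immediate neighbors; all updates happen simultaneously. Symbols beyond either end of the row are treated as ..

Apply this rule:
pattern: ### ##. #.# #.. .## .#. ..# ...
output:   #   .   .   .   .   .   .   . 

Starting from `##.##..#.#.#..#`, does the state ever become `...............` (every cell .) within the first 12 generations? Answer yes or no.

yes

...............
all cells are . at generation 1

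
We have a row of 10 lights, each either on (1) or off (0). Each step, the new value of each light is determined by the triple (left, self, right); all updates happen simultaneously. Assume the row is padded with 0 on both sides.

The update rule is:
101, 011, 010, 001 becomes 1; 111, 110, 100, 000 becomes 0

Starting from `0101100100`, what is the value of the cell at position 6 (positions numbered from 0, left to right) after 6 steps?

0

step 1: 1111001100
step 2: 1000011000
step 3: 1000110000
step 4: 1001100000
step 5: 1011000000
step 6: 1110000000
position 6 holds 0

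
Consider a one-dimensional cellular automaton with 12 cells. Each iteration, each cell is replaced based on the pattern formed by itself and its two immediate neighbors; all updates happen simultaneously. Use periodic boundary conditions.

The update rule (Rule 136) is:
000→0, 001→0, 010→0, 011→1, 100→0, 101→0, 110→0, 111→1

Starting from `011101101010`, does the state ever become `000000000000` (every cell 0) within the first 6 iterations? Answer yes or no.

011001000000
010000000000
000000000000
all cells are 0 at iteration 3

yes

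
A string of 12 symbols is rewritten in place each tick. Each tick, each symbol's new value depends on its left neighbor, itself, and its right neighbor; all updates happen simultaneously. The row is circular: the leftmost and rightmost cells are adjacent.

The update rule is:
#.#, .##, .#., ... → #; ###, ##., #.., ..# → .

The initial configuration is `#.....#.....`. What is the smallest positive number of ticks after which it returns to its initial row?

18

#.###.#.###.
###..####..#
.....#.....#
.###.#.###.#
##..####..##
....#.....#.
###.#.###.#.
#..####..###
...#.....#..
##.#.###.#.#
..####..####
..#.....#...
#.#.###.#.##
.####..####.
.#.....#....
.#.###.#.###
####..####..
#.....#.....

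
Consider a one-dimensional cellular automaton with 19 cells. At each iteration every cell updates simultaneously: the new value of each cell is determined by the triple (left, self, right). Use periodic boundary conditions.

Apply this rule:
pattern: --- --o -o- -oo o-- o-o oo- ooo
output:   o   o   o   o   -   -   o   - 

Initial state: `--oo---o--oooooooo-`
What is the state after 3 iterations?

oooo-ooo-oo------o-
o--o-o-o-oo-oooooo-
o-oo-o-o-oo-o----o-

o-oo-o-o-oo-o----o-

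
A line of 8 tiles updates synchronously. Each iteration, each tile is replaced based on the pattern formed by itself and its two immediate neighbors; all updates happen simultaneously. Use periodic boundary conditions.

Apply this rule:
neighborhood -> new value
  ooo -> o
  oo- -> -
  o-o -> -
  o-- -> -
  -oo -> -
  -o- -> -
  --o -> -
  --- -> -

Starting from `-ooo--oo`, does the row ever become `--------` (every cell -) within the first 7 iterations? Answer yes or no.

iteration 1: --o-----
iteration 2: --------
all cells are - at iteration 2

yes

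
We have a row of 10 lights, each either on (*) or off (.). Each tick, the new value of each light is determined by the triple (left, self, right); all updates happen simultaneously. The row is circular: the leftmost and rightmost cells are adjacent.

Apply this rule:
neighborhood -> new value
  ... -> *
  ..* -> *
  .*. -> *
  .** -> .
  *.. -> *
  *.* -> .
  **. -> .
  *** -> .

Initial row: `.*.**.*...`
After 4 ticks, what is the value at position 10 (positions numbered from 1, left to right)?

.

**....****
..****....
**....****  (repeats tick 1; period 2)
tick 4: ..****....
position 10 holds .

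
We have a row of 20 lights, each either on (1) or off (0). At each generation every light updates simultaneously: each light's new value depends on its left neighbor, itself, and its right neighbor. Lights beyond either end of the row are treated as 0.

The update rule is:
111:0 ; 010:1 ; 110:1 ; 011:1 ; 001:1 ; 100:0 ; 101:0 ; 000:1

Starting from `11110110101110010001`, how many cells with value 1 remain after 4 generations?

10010110101010110111
10110110101010110101
10110110101010110101  (fixed point — unchanged through generation 4)
count of 1: 12

12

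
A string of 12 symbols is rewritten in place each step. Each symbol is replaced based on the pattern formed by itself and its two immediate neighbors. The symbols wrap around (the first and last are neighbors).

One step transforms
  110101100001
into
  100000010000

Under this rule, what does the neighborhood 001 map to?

At position 10 the neighborhood is 001; the next row has 0 there.

0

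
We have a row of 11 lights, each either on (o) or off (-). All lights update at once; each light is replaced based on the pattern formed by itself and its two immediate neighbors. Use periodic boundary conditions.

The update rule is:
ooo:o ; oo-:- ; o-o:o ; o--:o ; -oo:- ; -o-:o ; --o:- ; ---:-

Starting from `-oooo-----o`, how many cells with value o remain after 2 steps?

4

o-oo-o----o
-o--ooo----
count of o: 4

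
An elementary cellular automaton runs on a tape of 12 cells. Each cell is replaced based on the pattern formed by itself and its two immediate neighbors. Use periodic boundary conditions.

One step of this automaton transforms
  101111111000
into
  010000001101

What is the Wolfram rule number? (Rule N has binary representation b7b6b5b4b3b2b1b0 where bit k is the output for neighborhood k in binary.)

position 3: 111 → 0  (bit 7 = 0)
position 8: 110 → 1  (bit 6 = 1)
position 1: 101 → 1  (bit 5 = 1)
position 9: 100 → 1  (bit 4 = 1)
position 2: 011 → 0  (bit 3 = 0)
position 0: 010 → 0  (bit 2 = 0)
position 11: 001 → 1  (bit 1 = 1)
position 10: 000 → 0  (bit 0 = 0)
bits b7..b0 = 01110010 = 114

114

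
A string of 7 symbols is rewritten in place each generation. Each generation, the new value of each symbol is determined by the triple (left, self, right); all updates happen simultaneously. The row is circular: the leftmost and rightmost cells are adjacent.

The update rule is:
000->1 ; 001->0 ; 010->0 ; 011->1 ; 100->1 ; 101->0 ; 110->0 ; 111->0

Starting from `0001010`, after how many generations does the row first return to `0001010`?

21

1100001
0011101
1010000
0001110
1101001
0000101
1110000
1001110
0101000
0000111
1110100
1000010
0111000
0100111
0010100
1000011
0111010
0100001
0011100
1010011
0001010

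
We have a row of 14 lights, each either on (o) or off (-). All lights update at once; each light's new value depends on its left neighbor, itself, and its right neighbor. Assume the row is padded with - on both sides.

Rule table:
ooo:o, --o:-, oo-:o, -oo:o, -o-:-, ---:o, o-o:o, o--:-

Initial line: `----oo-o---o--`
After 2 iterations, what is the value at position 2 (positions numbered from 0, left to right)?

ooo-ooo--o---o
ooooooo----o--
position 2 holds o

o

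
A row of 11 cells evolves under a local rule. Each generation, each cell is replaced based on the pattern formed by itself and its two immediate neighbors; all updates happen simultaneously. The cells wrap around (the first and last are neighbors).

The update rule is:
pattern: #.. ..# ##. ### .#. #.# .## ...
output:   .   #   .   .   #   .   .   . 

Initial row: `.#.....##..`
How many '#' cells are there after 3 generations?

##....#....
.....##...#
....#....##
count of #: 3

3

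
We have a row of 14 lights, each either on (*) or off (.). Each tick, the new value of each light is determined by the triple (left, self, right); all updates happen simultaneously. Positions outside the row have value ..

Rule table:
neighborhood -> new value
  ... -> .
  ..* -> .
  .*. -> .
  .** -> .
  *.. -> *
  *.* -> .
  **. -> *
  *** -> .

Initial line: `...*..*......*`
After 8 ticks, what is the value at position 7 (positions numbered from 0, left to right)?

....*..*......
.....*..*.....
......*..*....
.......*..*...
........*..*..
.........*..*.
..........*..*
...........*..
position 7 holds .

.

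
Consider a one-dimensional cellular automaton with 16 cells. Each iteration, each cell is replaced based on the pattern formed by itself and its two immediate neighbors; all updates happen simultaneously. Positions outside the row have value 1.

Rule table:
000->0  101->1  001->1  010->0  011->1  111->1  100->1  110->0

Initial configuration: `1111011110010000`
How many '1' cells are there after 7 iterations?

13

1110111101101001
1101111011010111
1011110110101111
0111101101011111
1111011010111111
1110110101111111
1101101011111111
count of 1: 13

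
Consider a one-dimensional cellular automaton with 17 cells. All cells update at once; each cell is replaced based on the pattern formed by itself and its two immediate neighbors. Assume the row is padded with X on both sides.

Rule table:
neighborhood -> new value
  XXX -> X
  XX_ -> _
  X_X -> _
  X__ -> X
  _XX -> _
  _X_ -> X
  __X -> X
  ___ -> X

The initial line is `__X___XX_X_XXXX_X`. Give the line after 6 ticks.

X_XXXXXXXX_XXXX__

XXXXXX___X__XX___
XXXXX_XXXXXX__XXX
XXXX___XXXX_XX_XX
XXX_XXX_XX______X
XX___X____XXXXXX_
X_XXXXXXXX_XXXX__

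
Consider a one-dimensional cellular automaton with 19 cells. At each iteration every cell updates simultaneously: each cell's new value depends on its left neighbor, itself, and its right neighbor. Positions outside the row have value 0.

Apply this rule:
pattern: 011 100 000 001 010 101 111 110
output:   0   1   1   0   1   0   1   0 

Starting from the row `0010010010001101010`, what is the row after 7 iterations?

iteration 1: 1011011011100001011
iteration 2: 1000000001011101000
iteration 3: 1111111101001001111
iteration 4: 0111111001101100110
iteration 5: 0011110100000010001
iteration 6: 1001100111111011101
iteration 7: 1100010011110001001

1100010011110001001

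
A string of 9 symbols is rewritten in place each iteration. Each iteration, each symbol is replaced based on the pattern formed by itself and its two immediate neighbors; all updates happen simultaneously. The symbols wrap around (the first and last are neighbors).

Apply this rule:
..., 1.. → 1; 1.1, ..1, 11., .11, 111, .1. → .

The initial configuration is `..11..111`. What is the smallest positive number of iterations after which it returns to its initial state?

iteration 1: 1...1....
iteration 2: .11..111.
iteration 3: ...1....1
iteration 4: 11..111..
iteration 5: ..1....1.
iteration 6: 1..111..1
iteration 7: .1....1..
iteration 8: ..111..11
iteration 9: 1....1...
iteration 10: .111..11.
iteration 11: ....1...1
iteration 12: 111..11..
iteration 13: ...1...1.
iteration 14: 11..11..1
iteration 15: ..1...1..
iteration 16: 1..11..11
iteration 17: .1...1...
iteration 18: ..11..111

18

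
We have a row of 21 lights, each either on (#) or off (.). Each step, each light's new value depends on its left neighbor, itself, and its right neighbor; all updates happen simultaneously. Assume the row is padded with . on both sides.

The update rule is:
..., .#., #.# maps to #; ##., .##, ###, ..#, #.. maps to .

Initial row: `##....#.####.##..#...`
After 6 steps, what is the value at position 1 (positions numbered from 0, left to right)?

step 1: ...##.##....#....#.##
step 2: ##...#...##.#.##.##..
step 3: ...#.#.#...###..#...#
step 4: ##.#####.#......#.#.#
step 5: ..#.....##.####.#####
step 6: #.#.###...#....#.....
position 1 holds .

.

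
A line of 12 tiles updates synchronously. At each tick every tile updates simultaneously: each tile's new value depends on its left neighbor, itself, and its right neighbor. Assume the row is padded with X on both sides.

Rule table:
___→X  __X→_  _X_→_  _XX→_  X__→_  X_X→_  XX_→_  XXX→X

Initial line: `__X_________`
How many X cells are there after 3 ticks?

3

tick 1: ____XXXXXXX_
tick 2: _XX__XXXXX__
tick 3: ______XXX___
count of X: 3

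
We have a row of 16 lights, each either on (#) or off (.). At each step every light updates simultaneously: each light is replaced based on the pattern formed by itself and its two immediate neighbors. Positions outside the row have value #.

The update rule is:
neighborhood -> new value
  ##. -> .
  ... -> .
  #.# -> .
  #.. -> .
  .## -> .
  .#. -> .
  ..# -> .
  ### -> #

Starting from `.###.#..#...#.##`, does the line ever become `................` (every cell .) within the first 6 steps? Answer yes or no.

yes

..#............#
................
all cells are . at step 2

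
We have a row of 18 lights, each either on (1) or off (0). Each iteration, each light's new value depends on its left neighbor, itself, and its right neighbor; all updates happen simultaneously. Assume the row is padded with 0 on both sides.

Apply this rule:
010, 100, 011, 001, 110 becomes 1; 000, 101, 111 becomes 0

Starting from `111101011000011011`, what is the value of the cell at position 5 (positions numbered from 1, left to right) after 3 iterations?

0

100101011100111011
111101010111101011
100101010100101011
position 5 holds 0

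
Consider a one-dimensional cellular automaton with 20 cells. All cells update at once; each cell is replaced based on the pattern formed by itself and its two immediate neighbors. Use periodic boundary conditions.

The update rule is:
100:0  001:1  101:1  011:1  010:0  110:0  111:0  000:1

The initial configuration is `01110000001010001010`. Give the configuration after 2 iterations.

iteration 1: 11000111110100110100
iteration 2: 10011100001001101001

10011100001001101001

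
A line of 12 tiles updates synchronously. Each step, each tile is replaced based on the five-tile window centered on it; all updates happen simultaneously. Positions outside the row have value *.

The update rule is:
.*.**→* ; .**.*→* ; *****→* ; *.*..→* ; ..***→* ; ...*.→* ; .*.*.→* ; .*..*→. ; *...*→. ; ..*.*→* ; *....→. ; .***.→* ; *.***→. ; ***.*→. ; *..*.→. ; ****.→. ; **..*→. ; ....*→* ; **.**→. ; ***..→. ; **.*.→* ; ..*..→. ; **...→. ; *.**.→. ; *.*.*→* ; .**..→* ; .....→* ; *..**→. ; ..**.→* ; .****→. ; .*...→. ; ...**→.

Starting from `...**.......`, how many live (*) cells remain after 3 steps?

3

step 1: ...**..****.
step 2: ...**..*....
step 3: ...**.....*.
count of *: 3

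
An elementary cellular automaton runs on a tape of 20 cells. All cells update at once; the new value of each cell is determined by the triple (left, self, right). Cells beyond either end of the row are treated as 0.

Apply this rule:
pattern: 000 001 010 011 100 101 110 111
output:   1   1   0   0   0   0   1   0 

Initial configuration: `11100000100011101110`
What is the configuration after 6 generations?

11000101111111000001

generation 1: 00101111001100100010
generation 2: 11000001010101001100
generation 3: 01011110000000010101
generation 4: 10000010111111100000
generation 5: 00111100000000101111
generation 6: 11000101111111000001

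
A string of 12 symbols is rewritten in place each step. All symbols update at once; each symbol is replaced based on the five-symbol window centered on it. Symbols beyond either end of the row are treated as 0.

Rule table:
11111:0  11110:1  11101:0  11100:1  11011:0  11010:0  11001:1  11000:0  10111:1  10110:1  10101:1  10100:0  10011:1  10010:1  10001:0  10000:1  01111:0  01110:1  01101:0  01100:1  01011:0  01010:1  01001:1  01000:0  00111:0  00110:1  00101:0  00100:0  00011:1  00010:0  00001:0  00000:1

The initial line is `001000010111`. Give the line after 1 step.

000010000111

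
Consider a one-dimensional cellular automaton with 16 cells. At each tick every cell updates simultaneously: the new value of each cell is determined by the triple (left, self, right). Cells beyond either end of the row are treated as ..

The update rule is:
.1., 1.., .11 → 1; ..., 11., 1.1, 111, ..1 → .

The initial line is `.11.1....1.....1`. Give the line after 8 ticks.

tick 1: .1..11...11....1
tick 2: .11.1.1..1.1...1
tick 3: .1..1.11.1.11..1
tick 4: .11.1.1..1.1.1.1
tick 5: .1..1.11.1.1.1.1
tick 6: .11.1.1..1.1.1.1  (repeats tick 4; period 2)
tick 8: .11.1.1..1.1.1.1

.11.1.1..1.1.1.1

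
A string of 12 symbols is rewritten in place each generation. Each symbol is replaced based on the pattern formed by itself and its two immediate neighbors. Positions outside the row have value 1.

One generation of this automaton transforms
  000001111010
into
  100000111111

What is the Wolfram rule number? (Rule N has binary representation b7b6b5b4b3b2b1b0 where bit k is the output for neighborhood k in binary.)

244

position 6: 111 → 1  (bit 7 = 1)
position 8: 110 → 1  (bit 6 = 1)
position 9: 101 → 1  (bit 5 = 1)
position 0: 100 → 1  (bit 4 = 1)
position 5: 011 → 0  (bit 3 = 0)
position 10: 010 → 1  (bit 2 = 1)
position 4: 001 → 0  (bit 1 = 0)
position 1: 000 → 0  (bit 0 = 0)
bits b7..b0 = 11110100 = 244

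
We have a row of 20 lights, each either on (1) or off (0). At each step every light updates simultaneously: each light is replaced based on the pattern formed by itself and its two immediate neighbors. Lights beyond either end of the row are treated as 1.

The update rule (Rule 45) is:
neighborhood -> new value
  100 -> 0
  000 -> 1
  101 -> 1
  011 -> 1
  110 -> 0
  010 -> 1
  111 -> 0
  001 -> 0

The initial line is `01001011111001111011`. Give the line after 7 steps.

00100100110101001101

11001110000001000110
00001000111101010101
01101010100011111111
11011111101010000000
00110000011110111110
00100111010001100001
00100100110101001101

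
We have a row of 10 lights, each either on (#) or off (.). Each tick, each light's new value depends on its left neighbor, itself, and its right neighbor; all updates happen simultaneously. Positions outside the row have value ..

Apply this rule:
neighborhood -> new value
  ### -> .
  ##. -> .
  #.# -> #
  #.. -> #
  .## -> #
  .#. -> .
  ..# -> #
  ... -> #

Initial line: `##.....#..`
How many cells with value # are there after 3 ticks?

8

#.#####.##
.##....##.
##.#####.#
count of #: 8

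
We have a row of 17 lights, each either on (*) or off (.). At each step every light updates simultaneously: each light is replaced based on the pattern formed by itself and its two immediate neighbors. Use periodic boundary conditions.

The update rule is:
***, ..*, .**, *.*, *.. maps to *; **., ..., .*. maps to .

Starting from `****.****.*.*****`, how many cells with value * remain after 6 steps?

14

***.****.*.******
**.****.*.*******
*.****.*.********
.****.*.*********
****.*.*********.
***.*.*********.*
count of *: 14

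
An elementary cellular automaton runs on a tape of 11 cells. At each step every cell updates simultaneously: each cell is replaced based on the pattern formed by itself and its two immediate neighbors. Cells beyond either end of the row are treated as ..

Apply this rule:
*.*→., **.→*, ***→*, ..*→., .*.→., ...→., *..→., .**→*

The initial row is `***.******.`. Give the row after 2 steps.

***.******.  (fixed point — unchanged through step 2)

***.******.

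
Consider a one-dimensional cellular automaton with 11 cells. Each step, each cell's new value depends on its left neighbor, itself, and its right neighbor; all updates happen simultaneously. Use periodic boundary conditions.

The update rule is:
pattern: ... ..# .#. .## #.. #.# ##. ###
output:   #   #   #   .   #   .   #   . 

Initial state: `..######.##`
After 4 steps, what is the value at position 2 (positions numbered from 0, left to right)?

#

##.....#..#
.#########.
#........##
#########..
position 2 holds #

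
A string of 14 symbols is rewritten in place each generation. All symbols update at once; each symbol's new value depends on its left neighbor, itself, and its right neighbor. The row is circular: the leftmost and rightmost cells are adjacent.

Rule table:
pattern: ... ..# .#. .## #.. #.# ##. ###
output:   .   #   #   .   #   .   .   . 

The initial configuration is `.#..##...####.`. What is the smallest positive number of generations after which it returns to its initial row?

12

####..#.#....#
....###.##..#.
...#......####
#.###....#....
#....#..###..#
.#..####...##.
####....#.#..#
....#..##.###.
...####......#
#.#....#....##
..##..###..#..
.#..##...####.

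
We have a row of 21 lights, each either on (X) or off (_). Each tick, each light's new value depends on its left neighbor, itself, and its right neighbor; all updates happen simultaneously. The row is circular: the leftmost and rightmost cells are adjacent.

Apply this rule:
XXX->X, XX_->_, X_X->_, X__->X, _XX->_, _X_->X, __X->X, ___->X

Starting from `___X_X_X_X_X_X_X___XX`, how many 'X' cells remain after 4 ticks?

13

XXXX_X_X_X_X_X_XXXX__
_XX__X_X_X_X_X__XX_XX
___XXX_X_X_X_XXX_____
XXX_X__X_X_X__X_XXXXX
count of X: 13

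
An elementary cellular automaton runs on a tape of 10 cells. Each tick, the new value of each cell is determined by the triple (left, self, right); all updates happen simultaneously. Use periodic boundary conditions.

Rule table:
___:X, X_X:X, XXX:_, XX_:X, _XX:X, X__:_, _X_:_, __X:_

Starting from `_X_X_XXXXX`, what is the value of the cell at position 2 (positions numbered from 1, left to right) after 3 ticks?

X_X_XX___X
XX_XXX_X_X
_XXX_XX_XX
position 2 holds X

X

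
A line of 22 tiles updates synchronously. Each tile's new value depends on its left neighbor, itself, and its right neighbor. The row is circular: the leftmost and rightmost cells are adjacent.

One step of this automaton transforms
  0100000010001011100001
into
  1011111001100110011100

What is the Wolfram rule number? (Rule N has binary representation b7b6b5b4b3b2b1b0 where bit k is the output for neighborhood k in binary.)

position 15: 111 → 0  (bit 7 = 0)
position 16: 110 → 0  (bit 6 = 0)
position 0: 101 → 1  (bit 5 = 1)
position 2: 100 → 1  (bit 4 = 1)
position 14: 011 → 1  (bit 3 = 1)
position 1: 010 → 0  (bit 2 = 0)
position 7: 001 → 0  (bit 1 = 0)
position 3: 000 → 1  (bit 0 = 1)
bits b7..b0 = 00111001 = 57

57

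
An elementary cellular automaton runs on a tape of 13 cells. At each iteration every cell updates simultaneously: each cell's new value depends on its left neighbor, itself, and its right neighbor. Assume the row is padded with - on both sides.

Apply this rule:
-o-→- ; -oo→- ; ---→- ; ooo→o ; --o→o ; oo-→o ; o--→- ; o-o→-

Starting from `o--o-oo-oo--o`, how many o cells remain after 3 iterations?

--o---o--o-o-
-o---o--o----
o---o--o-----
count of o: 3

3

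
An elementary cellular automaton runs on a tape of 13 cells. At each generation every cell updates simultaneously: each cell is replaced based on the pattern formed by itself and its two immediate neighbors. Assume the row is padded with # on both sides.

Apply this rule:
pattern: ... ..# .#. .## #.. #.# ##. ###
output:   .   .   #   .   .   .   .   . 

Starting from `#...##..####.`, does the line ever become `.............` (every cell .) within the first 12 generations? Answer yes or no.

yes

.............
all cells are . at generation 1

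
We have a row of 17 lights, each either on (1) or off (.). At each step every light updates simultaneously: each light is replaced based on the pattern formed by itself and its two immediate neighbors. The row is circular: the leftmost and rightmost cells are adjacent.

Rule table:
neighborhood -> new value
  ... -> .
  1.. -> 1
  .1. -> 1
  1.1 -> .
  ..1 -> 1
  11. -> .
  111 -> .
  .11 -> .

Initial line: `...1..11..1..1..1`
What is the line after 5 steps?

1.1111..111111111
......11.........
.....1..1........
....111111.......
...1......1......

...1......1......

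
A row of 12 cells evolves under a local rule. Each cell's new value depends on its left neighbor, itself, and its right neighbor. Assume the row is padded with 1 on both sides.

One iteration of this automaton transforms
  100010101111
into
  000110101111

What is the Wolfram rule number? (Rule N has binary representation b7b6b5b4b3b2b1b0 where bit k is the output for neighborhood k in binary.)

142

position 9: 111 → 1  (bit 7 = 1)
position 0: 110 → 0  (bit 6 = 0)
position 5: 101 → 0  (bit 5 = 0)
position 1: 100 → 0  (bit 4 = 0)
position 8: 011 → 1  (bit 3 = 1)
position 4: 010 → 1  (bit 2 = 1)
position 3: 001 → 1  (bit 1 = 1)
position 2: 000 → 0  (bit 0 = 0)
bits b7..b0 = 10001110 = 142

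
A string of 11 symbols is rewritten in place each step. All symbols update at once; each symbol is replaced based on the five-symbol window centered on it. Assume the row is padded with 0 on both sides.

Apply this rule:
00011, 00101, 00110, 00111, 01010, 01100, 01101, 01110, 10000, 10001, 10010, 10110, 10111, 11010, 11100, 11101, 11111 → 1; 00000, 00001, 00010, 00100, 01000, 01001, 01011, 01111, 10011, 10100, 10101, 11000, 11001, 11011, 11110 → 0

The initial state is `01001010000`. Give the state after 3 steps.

00011100100
00111101001
01100110010

01100110010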